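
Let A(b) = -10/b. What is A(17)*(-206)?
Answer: 2060/17 ≈ 121.18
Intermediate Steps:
A(17)*(-206) = -10/17*(-206) = 2060/17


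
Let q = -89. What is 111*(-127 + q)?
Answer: -23976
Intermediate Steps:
111*(-127 + q) = 111*(-127 - 89) = 111*(-216) = -23976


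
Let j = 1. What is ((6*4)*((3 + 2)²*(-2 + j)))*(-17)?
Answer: 10200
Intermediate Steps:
((6*4)*((3 + 2)²*(-2 + j)))*(-17) = ((6*4)*((3 + 2)²*(-2 + 1)))*(-17) = (24*(5²*(-1)))*(-17) = (24*(25*(-1)))*(-17) = (24*(-25))*(-17) = -600*(-17) = 10200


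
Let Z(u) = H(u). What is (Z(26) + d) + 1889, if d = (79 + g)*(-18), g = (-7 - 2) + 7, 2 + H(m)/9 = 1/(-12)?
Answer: 1937/4 ≈ 484.25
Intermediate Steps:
H(m) = -75/4 (H(m) = -18 + 9*(1/(-12)) = -18 + 9*(1*(-1/12)) = -18 + 9*(-1/12) = -18 - ¾ = -75/4)
Z(u) = -75/4
g = -2 (g = -9 + 7 = -2)
d = -1386 (d = (79 - 2)*(-18) = 77*(-18) = -1386)
(Z(26) + d) + 1889 = (-75/4 - 1386) + 1889 = -5619/4 + 1889 = 1937/4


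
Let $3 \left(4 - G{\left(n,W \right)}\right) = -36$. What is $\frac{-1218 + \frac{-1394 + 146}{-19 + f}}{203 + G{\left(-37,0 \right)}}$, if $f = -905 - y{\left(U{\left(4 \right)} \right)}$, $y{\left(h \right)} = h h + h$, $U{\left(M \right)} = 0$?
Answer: $- \frac{93682}{16863} \approx -5.5555$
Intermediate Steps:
$G{\left(n,W \right)} = 16$ ($G{\left(n,W \right)} = 4 - -12 = 4 + 12 = 16$)
$y{\left(h \right)} = h + h^{2}$ ($y{\left(h \right)} = h^{2} + h = h + h^{2}$)
$f = -905$ ($f = -905 - 0 \left(1 + 0\right) = -905 - 0 \cdot 1 = -905 - 0 = -905 + 0 = -905$)
$\frac{-1218 + \frac{-1394 + 146}{-19 + f}}{203 + G{\left(-37,0 \right)}} = \frac{-1218 + \frac{-1394 + 146}{-19 - 905}}{203 + 16} = \frac{-1218 - \frac{1248}{-924}}{219} = \left(-1218 - - \frac{104}{77}\right) \frac{1}{219} = \left(-1218 + \frac{104}{77}\right) \frac{1}{219} = \left(- \frac{93682}{77}\right) \frac{1}{219} = - \frac{93682}{16863}$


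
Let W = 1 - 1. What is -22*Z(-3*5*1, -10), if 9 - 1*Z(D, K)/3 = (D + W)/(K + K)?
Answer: -1089/2 ≈ -544.50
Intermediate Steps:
W = 0
Z(D, K) = 27 - 3*D/(2*K) (Z(D, K) = 27 - 3*(D + 0)/(K + K) = 27 - 3*D/(2*K))
-22*Z(-3*5*1, -10) = -22*(27 - 3/2*-3*5*1/(-10)) = -22*(27 - 3/2*(-15*1)*(-⅒)) = -22*(27 - 3/2*(-15)*(-⅒)) = -22*(27 - 9/4) = -22*99/4 = -1089/2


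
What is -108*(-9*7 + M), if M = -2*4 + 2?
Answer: 7452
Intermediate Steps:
M = -6 (M = -8 + 2 = -6)
-108*(-9*7 + M) = -108*(-9*7 - 6) = -108*(-63 - 6) = -108*(-69) = 7452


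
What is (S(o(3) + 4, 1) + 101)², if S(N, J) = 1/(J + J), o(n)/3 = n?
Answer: 41209/4 ≈ 10302.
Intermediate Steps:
o(n) = 3*n
S(N, J) = 1/(2*J)
(S(o(3) + 4, 1) + 101)² = ((½)/1 + 101)² = ((½)*1 + 101)² = (½ + 101)² = (203/2)² = 41209/4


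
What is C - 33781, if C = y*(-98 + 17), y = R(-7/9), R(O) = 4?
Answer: -34105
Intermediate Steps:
y = 4
C = -324 (C = 4*(-98 + 17) = 4*(-81) = -324)
C - 33781 = -324 - 33781 = -34105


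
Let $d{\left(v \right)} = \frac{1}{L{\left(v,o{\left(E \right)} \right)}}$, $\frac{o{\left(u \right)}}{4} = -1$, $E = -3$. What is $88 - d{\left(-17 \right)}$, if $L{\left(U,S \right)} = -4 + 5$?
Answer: $87$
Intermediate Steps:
$o{\left(u \right)} = -4$ ($o{\left(u \right)} = 4 \left(-1\right) = -4$)
$L{\left(U,S \right)} = 1$
$d{\left(v \right)} = 1$ ($d{\left(v \right)} = 1^{-1} = 1$)
$88 - d{\left(-17 \right)} = 88 - 1 = 87$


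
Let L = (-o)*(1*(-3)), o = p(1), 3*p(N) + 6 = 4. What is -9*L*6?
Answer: 108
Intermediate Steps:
p(N) = -⅔ (p(N) = -2 + (⅓)*4 = -2 + 4/3 = -⅔)
o = -⅔ ≈ -0.66667
L = -2 (L = (-1*(-⅔))*(1*(-3)) = (⅔)*(-3) = -2)
-9*L*6 = -9*(-2)*6 = 18*6 = 108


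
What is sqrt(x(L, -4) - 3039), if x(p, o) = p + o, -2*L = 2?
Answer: 2*I*sqrt(761) ≈ 55.172*I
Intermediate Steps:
L = -1 (L = -1/2*2 = -1)
x(p, o) = o + p
sqrt(x(L, -4) - 3039) = sqrt((-4 - 1) - 3039) = sqrt(-5 - 3039) = sqrt(-3044) = 2*I*sqrt(761)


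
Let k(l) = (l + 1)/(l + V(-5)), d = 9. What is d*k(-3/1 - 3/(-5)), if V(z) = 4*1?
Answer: -63/8 ≈ -7.8750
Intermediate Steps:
V(z) = 4
k(l) = (1 + l)/(4 + l) (k(l) = (l + 1)/(l + 4) = (1 + l)/(4 + l))
d*k(-3/1 - 3/(-5)) = 9*((1 + (-3/1 - 3/(-5)))/(4 + (-3/1 - 3/(-5)))) = 9*((1 + (-3*1 - 3*(-1/5)))/(4 + (-3*1 - 3*(-1/5)))) = 9*((1 + (-3 + 3/5))/(4 + (-3 + 3/5))) = 9*((1 - 12/5)/(4 - 12/5)) = 9*(-7/5/(8/5)) = 9*((5/8)*(-7/5)) = 9*(-7/8) = -63/8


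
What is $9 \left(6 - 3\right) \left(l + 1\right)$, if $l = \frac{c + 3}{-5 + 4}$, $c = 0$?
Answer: $-54$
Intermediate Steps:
$l = -3$ ($l = \frac{0 + 3}{-5 + 4} = \frac{3}{-1} = 3 \left(-1\right) = -3$)
$9 \left(6 - 3\right) \left(l + 1\right) = 9 \left(6 - 3\right) \left(-3 + 1\right) = 9 \left(6 - 3\right) \left(-2\right) = 9 \cdot 3 \left(-2\right) = 27 \left(-2\right) = -54$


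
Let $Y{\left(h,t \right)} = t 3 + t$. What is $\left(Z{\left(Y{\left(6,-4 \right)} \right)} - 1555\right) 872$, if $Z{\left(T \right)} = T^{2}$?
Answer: $-1132728$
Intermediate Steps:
$Y{\left(h,t \right)} = 4 t$ ($Y{\left(h,t \right)} = 3 t + t = 4 t$)
$\left(Z{\left(Y{\left(6,-4 \right)} \right)} - 1555\right) 872 = \left(\left(4 \left(-4\right)\right)^{2} - 1555\right) 872 = \left(\left(-16\right)^{2} - 1555\right) 872 = \left(256 - 1555\right) 872 = \left(-1299\right) 872 = -1132728$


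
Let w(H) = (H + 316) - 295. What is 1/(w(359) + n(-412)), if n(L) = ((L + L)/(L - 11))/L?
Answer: 423/160738 ≈ 0.0026316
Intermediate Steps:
w(H) = 21 + H (w(H) = (316 + H) - 295 = 21 + H)
n(L) = 2/(-11 + L) (n(L) = ((2*L)/(-11 + L))/L = (2*L/(-11 + L))/L = 2/(-11 + L))
1/(w(359) + n(-412)) = 1/((21 + 359) + 2/(-11 - 412)) = 1/(380 + 2/(-423)) = 1/(380 + 2*(-1/423)) = 1/(380 - 2/423) = 1/(160738/423) = 423/160738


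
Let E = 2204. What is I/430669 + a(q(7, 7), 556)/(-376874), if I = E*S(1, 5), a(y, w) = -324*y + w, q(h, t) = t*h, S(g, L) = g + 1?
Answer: 4129554836/81153974353 ≈ 0.050885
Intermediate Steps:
S(g, L) = 1 + g
q(h, t) = h*t
a(y, w) = w - 324*y
I = 4408 (I = 2204*(1 + 1) = 2204*2 = 4408)
I/430669 + a(q(7, 7), 556)/(-376874) = 4408/430669 + (556 - 2268*7)/(-376874) = 4408*(1/430669) + (556 - 324*49)*(-1/376874) = 4408/430669 + (556 - 15876)*(-1/376874) = 4408/430669 - 15320*(-1/376874) = 4408/430669 + 7660/188437 = 4129554836/81153974353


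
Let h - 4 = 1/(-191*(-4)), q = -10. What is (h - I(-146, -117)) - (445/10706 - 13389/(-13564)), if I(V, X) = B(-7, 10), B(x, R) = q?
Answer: 89953266197/6934072786 ≈ 12.973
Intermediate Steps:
B(x, R) = -10
I(V, X) = -10
h = 3057/764 (h = 4 + 1/(-191*(-4)) = 4 + 1/764 = 3057/764 ≈ 4.0013)
(h - I(-146, -117)) - (445/10706 - 13389/(-13564)) = (3057/764 - 1*(-10)) - (445/10706 - 13389/(-13564)) = (3057/764 + 10) - (445*(1/10706) - 13389*(-1/13564)) = 10697/764 - (445/10706 + 13389/13564) = 10697/764 - 1*74689307/72608092 = 10697/764 - 74689307/72608092 = 89953266197/6934072786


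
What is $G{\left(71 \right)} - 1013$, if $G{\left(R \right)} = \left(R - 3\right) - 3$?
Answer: $-948$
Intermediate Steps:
$G{\left(R \right)} = -6 + R$ ($G{\left(R \right)} = \left(-3 + R\right) - 3 = -6 + R$)
$G{\left(71 \right)} - 1013 = \left(-6 + 71\right) - 1013 = 65 - 1013 = -948$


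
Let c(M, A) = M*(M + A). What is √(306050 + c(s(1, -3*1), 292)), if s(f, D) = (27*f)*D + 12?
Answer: √290663 ≈ 539.13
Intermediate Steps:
s(f, D) = 12 + 27*D*f (s(f, D) = 27*D*f + 12 = 12 + 27*D*f)
c(M, A) = M*(A + M)
√(306050 + c(s(1, -3*1), 292)) = √(306050 + (12 + 27*(-3*1)*1)*(292 + (12 + 27*(-3*1)*1))) = √(306050 + (12 + 27*(-3)*1)*(292 + (12 + 27*(-3)*1))) = √(306050 + (12 - 81)*(292 + (12 - 81))) = √(306050 - 69*(292 - 69)) = √(306050 - 69*223) = √(306050 - 15387) = √290663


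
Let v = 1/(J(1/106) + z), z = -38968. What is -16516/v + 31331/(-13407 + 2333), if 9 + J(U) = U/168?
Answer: 2266965547420927/3521532 ≈ 6.4374e+8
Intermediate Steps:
J(U) = -9 + U/168
v = -17808/694102415 (v = 1/((-9 + (1/168)/106) - 38968) = 1/((-9 + (1/168)*(1/106)) - 38968) = 1/((-9 + 1/17808) - 38968) = 1/(-160271/17808 - 38968) = 1/(-694102415/17808) = -17808/694102415 ≈ -2.5656e-5)
-16516/v + 31331/(-13407 + 2333) = -16516/(-17808/694102415) + 31331/(-13407 + 2333) = -16516*(-694102415/17808) + 31331/(-11074) = 2865948871535/4452 + 31331*(-1/11074) = 2865948871535/4452 - 31331/11074 = 2266965547420927/3521532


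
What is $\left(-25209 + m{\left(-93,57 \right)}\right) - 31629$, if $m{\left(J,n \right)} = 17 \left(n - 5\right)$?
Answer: $-55954$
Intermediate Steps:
$m{\left(J,n \right)} = -85 + 17 n$ ($m{\left(J,n \right)} = 17 \left(-5 + n\right) = -85 + 17 n$)
$\left(-25209 + m{\left(-93,57 \right)}\right) - 31629 = \left(-25209 + \left(-85 + 17 \cdot 57\right)\right) - 31629 = \left(-25209 + \left(-85 + 969\right)\right) - 31629 = \left(-25209 + 884\right) - 31629 = -24325 - 31629 = -55954$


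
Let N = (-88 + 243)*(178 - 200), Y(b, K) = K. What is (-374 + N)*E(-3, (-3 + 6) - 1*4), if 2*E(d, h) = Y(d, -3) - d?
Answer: 0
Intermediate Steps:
N = -3410 (N = 155*(-22) = -3410)
E(d, h) = -3/2 - d/2 (E(d, h) = (-3 - d)/2 = -3/2 - d/2)
(-374 + N)*E(-3, (-3 + 6) - 1*4) = (-374 - 3410)*(-3/2 - 1/2*(-3)) = -3784*(-3/2 + 3/2) = -3784*0 = 0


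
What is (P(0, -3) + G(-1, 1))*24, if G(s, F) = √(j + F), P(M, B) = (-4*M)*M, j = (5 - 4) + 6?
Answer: 48*√2 ≈ 67.882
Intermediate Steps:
j = 7 (j = 1 + 6 = 7)
P(M, B) = -4*M²
G(s, F) = √(7 + F)
(P(0, -3) + G(-1, 1))*24 = (-4*0² + √(7 + 1))*24 = (-4*0 + √8)*24 = (0 + 2*√2)*24 = (2*√2)*24 = 48*√2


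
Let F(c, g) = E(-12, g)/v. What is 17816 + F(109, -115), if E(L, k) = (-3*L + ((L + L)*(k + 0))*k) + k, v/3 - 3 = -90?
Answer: 4967455/261 ≈ 19032.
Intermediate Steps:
v = -261 (v = 9 + 3*(-90) = 9 - 270 = -261)
E(L, k) = k - 3*L + 2*L*k**2 (E(L, k) = (-3*L + ((2*L)*k)*k) + k = (-3*L + (2*L*k)*k) + k = (-3*L + 2*L*k**2) + k = k - 3*L + 2*L*k**2)
F(c, g) = -4/29 - g/261 + 8*g**2/87 (F(c, g) = (g - 3*(-12) + 2*(-12)*g**2)/(-261) = (g + 36 - 24*g**2)*(-1/261) = (36 + g - 24*g**2)*(-1/261) = -4/29 - g/261 + 8*g**2/87)
17816 + F(109, -115) = 17816 + (-4/29 - 1/261*(-115) + (8/87)*(-115)**2) = 17816 + (-4/29 + 115/261 + (8/87)*13225) = 17816 + (-4/29 + 115/261 + 105800/87) = 17816 + 317479/261 = 4967455/261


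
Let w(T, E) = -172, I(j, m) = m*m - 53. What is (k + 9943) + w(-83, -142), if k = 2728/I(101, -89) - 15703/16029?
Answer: 308050323130/31529043 ≈ 9770.4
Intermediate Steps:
I(j, m) = -53 + m² (I(j, m) = m² - 53 = -53 + m²)
k = -19956023/31529043 (k = 2728/(-53 + (-89)²) - 15703/16029 = 2728/(-53 + 7921) - 15703*1/16029 = 2728/7868 - 15703/16029 = 2728*(1/7868) - 15703/16029 = 682/1967 - 15703/16029 = -19956023/31529043 ≈ -0.63294)
(k + 9943) + w(-83, -142) = (-19956023/31529043 + 9943) - 172 = 313473318526/31529043 - 172 = 308050323130/31529043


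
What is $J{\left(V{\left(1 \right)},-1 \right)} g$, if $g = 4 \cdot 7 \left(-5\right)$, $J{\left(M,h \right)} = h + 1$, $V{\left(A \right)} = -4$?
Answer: $0$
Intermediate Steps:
$J{\left(M,h \right)} = 1 + h$
$g = -140$ ($g = 28 \left(-5\right) = -140$)
$J{\left(V{\left(1 \right)},-1 \right)} g = \left(1 - 1\right) \left(-140\right) = 0 \left(-140\right) = 0$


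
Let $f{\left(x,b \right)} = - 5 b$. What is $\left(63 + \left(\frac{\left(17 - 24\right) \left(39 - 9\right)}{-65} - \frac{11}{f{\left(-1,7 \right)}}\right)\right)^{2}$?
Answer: $\frac{916757284}{207025} \approx 4428.2$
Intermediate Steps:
$\left(63 + \left(\frac{\left(17 - 24\right) \left(39 - 9\right)}{-65} - \frac{11}{f{\left(-1,7 \right)}}\right)\right)^{2} = \left(63 + \left(\frac{\left(17 - 24\right) \left(39 - 9\right)}{-65} - \frac{11}{\left(-5\right) 7}\right)\right)^{2} = \left(63 - \left(- \frac{11}{35} - \left(-7\right) 30 \left(- \frac{1}{65}\right)\right)\right)^{2} = \left(63 - - \frac{1613}{455}\right)^{2} = \left(63 + \left(\frac{42}{13} + \frac{11}{35}\right)\right)^{2} = \left(63 + \frac{1613}{455}\right)^{2} = \left(\frac{30278}{455}\right)^{2} = \frac{916757284}{207025}$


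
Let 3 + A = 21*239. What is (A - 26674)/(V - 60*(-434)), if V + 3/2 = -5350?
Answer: -6188/5911 ≈ -1.0469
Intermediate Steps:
A = 5016 (A = -3 + 21*239 = -3 + 5019 = 5016)
V = -10703/2 (V = -3/2 - 5350 = -10703/2 ≈ -5351.5)
(A - 26674)/(V - 60*(-434)) = (5016 - 26674)/(-10703/2 - 60*(-434)) = -21658/(-10703/2 + 26040) = -21658/41377/2 = -21658*2/41377 = -6188/5911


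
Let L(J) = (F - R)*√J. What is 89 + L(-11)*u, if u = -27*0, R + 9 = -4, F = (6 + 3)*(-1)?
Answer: 89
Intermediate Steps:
F = -9 (F = 9*(-1) = -9)
R = -13 (R = -9 - 4 = -13)
L(J) = 4*√J (L(J) = (-9 - 1*(-13))*√J = (-9 + 13)*√J = 4*√J)
u = 0
89 + L(-11)*u = 89 + (4*√(-11))*0 = 89 + (4*(I*√11))*0 = 89 + (4*I*√11)*0 = 89 + 0 = 89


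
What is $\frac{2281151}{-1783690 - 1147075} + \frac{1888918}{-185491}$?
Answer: $- \frac{5959107742411}{543630530615} \approx -10.962$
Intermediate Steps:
$\frac{2281151}{-1783690 - 1147075} + \frac{1888918}{-185491} = \frac{2281151}{-1783690 - 1147075} + 1888918 \left(- \frac{1}{185491}\right) = \frac{2281151}{-2930765} - \frac{1888918}{185491} = 2281151 \left(- \frac{1}{2930765}\right) - \frac{1888918}{185491} = - \frac{2281151}{2930765} - \frac{1888918}{185491} = - \frac{5959107742411}{543630530615}$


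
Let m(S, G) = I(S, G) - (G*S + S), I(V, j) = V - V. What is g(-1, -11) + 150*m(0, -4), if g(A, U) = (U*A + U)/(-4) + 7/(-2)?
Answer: -7/2 ≈ -3.5000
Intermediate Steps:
I(V, j) = 0
m(S, G) = -S - G*S (m(S, G) = 0 - (G*S + S) = 0 - (S + G*S) = 0 + (-S - G*S) = -S - G*S)
g(A, U) = -7/2 - U/4 - A*U/4 (g(A, U) = (A*U + U)*(-1/4) + 7*(-1/2) = (U + A*U)*(-1/4) - 7/2 = (-U/4 - A*U/4) - 7/2 = -7/2 - U/4 - A*U/4)
g(-1, -11) + 150*m(0, -4) = (-7/2 - 1/4*(-11) - 1/4*(-1)*(-11)) + 150*(0*(-1 - 1*(-4))) = (-7/2 + 11/4 - 11/4) + 150*(0*(-1 + 4)) = -7/2 + 150*(0*3) = -7/2 + 150*0 = -7/2 + 0 = -7/2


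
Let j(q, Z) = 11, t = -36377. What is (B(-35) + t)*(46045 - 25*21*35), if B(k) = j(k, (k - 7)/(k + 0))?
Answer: -1006247220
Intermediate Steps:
B(k) = 11
(B(-35) + t)*(46045 - 25*21*35) = (11 - 36377)*(46045 - 25*21*35) = -36366*(46045 - 525*35) = -36366*(46045 - 18375) = -36366*27670 = -1006247220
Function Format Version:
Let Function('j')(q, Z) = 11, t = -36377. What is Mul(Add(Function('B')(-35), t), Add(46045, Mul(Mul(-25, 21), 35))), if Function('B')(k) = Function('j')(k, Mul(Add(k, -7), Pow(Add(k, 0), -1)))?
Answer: -1006247220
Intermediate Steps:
Function('B')(k) = 11
Mul(Add(Function('B')(-35), t), Add(46045, Mul(Mul(-25, 21), 35))) = Mul(Add(11, -36377), Add(46045, Mul(Mul(-25, 21), 35))) = Mul(-36366, Add(46045, Mul(-525, 35))) = Mul(-36366, Add(46045, -18375)) = Mul(-36366, 27670) = -1006247220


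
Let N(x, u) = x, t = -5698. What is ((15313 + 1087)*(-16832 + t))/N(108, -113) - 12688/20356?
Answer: -156695427548/45801 ≈ -3.4212e+6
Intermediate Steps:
((15313 + 1087)*(-16832 + t))/N(108, -113) - 12688/20356 = ((15313 + 1087)*(-16832 - 5698))/108 - 12688/20356 = (16400*(-22530))*(1/108) - 12688*1/20356 = -369492000*1/108 - 3172/5089 = -30791000/9 - 3172/5089 = -156695427548/45801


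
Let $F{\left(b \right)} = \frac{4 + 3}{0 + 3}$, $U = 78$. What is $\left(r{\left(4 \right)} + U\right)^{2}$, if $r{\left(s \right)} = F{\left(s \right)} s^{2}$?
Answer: $\frac{119716}{9} \approx 13302.0$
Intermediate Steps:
$F{\left(b \right)} = \frac{7}{3}$
$r{\left(s \right)} = \frac{7 s^{2}}{3}$
$\left(r{\left(4 \right)} + U\right)^{2} = \left(\frac{7 \cdot 4^{2}}{3} + 78\right)^{2} = \left(\frac{7}{3} \cdot 16 + 78\right)^{2} = \left(\frac{112}{3} + 78\right)^{2} = \left(\frac{346}{3}\right)^{2} = \frac{119716}{9}$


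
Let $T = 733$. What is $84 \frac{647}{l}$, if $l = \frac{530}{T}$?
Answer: $\frac{19918542}{265} \approx 75164.0$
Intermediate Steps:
$l = \frac{530}{733} \approx 0.72306$
$84 \frac{647}{l} = 84 \frac{647}{\frac{530}{733}} = 84 \cdot 647 \cdot \frac{733}{530} = 84 \cdot \frac{474251}{530} = \frac{19918542}{265}$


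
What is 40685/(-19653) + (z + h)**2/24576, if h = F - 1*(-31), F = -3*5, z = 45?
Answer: -308915249/160997376 ≈ -1.9188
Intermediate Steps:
F = -15
h = 16 (h = -15 - 1*(-31) = -15 + 31 = 16)
40685/(-19653) + (z + h)**2/24576 = 40685/(-19653) + (45 + 16)**2/24576 = 40685*(-1/19653) + 61**2*(1/24576) = -40685/19653 + 3721*(1/24576) = -40685/19653 + 3721/24576 = -308915249/160997376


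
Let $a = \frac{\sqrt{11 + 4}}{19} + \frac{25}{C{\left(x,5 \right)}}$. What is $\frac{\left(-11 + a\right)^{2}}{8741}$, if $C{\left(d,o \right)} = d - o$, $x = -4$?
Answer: $\frac{5551951}{255595581} - \frac{248 \sqrt{15}}{1494711} \approx 0.021079$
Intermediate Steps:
$a = - \frac{25}{9} + \frac{\sqrt{15}}{19}$ ($a = \frac{\sqrt{11 + 4}}{19} + \frac{25}{-4 - 5} = \sqrt{15} \cdot \frac{1}{19} + \frac{25}{-4 - 5} = \frac{\sqrt{15}}{19} + \frac{25}{-9} = \frac{\sqrt{15}}{19} + 25 \left(- \frac{1}{9}\right) = \frac{\sqrt{15}}{19} - \frac{25}{9} = - \frac{25}{9} + \frac{\sqrt{15}}{19} \approx -2.5739$)
$\frac{\left(-11 + a\right)^{2}}{8741} = \frac{\left(-11 - \left(\frac{25}{9} - \frac{\sqrt{15}}{19}\right)\right)^{2}}{8741} = \left(- \frac{124}{9} + \frac{\sqrt{15}}{19}\right)^{2} \cdot \frac{1}{8741} = \frac{\left(- \frac{124}{9} + \frac{\sqrt{15}}{19}\right)^{2}}{8741}$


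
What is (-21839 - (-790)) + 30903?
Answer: 9854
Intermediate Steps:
(-21839 - (-790)) + 30903 = (-21839 - 1*(-790)) + 30903 = (-21839 + 790) + 30903 = -21049 + 30903 = 9854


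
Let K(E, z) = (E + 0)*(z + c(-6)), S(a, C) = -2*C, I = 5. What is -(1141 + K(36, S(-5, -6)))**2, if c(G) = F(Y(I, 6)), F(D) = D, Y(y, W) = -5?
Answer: -1940449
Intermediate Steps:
c(G) = -5
K(E, z) = E*(-5 + z) (K(E, z) = (E + 0)*(z - 5) = E*(-5 + z))
-(1141 + K(36, S(-5, -6)))**2 = -(1141 + 36*(-5 - 2*(-6)))**2 = -(1141 + 36*(-5 + 12))**2 = -(1141 + 36*7)**2 = -(1141 + 252)**2 = -1*1393**2 = -1*1940449 = -1940449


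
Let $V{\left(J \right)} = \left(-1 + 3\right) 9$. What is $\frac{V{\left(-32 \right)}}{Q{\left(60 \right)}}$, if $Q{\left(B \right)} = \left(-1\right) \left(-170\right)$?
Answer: $\frac{9}{85} \approx 0.10588$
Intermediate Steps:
$V{\left(J \right)} = 18$ ($V{\left(J \right)} = 2 \cdot 9 = 18$)
$Q{\left(B \right)} = 170$
$\frac{V{\left(-32 \right)}}{Q{\left(60 \right)}} = \frac{18}{170} = 18 \cdot \frac{1}{170} = \frac{9}{85}$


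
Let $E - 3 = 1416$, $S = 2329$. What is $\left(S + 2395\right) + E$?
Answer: $6143$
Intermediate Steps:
$E = 1419$ ($E = 3 + 1416 = 1419$)
$\left(S + 2395\right) + E = \left(2329 + 2395\right) + 1419 = 4724 + 1419 = 6143$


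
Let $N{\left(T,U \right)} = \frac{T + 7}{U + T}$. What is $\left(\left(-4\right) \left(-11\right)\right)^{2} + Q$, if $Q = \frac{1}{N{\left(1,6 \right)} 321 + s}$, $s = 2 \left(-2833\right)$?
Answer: $\frac{71813977}{37094} \approx 1936.0$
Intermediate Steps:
$N{\left(T,U \right)} = \frac{7 + T}{T + U}$
$s = -5666$
$Q = - \frac{7}{37094}$ ($Q = \frac{1}{\frac{7 + 1}{1 + 6} \cdot 321 - 5666} = \frac{1}{\frac{1}{7} \cdot 8 \cdot 321 - 5666} = \frac{1}{\frac{8}{7} \cdot 321 - 5666} = \frac{1}{\frac{2568}{7} - 5666} = \frac{1}{- \frac{37094}{7}} = - \frac{7}{37094} \approx -0.00018871$)
$\left(\left(-4\right) \left(-11\right)\right)^{2} + Q = \left(\left(-4\right) \left(-11\right)\right)^{2} - \frac{7}{37094} = 44^{2} - \frac{7}{37094} = 1936 - \frac{7}{37094} = \frac{71813977}{37094}$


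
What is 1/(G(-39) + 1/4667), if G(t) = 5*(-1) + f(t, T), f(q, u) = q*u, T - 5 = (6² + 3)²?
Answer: -4667/277775172 ≈ -1.6801e-5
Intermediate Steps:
T = 1526 (T = 5 + (6² + 3)² = 5 + (36 + 3)² = 5 + 39² = 5 + 1521 = 1526)
G(t) = -5 + 1526*t (G(t) = 5*(-1) + t*1526 = -5 + 1526*t)
1/(G(-39) + 1/4667) = 1/((-5 + 1526*(-39)) + 1/4667) = 1/((-5 - 59514) + 1/4667) = 1/(-59519 + 1/4667) = 1/(-277775172/4667) = -4667/277775172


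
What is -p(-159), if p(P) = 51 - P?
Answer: -210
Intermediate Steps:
-p(-159) = -(51 - 1*(-159)) = -(51 + 159) = -1*210 = -210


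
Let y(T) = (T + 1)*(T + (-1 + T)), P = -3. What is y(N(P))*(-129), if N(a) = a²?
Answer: -21930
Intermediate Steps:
y(T) = (1 + T)*(-1 + 2*T)
y(N(P))*(-129) = (-1 + (-3)² + 2*((-3)²)²)*(-129) = (-1 + 9 + 2*9²)*(-129) = (-1 + 9 + 2*81)*(-129) = (-1 + 9 + 162)*(-129) = 170*(-129) = -21930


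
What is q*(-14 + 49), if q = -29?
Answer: -1015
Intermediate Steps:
q*(-14 + 49) = -29*(-14 + 49) = -29*35 = -1015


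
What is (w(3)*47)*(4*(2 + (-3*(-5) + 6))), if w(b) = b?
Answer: 12972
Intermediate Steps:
(w(3)*47)*(4*(2 + (-3*(-5) + 6))) = (3*47)*(4*(2 + (-3*(-5) + 6))) = 141*(4*(2 + (15 + 6))) = 141*(4*(2 + 21)) = 141*(4*23) = 141*92 = 12972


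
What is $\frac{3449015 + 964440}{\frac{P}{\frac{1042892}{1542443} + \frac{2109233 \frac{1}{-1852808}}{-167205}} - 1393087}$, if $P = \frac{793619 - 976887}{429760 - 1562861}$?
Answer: $- \frac{1615737156005901393028105866545}{509999997948241934690121051553} \approx -3.1681$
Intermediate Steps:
$P = \frac{183268}{1133101}$ ($P = - \frac{183268}{-1133101} = \left(-183268\right) \left(- \frac{1}{1133101}\right) = \frac{183268}{1133101} \approx 0.16174$)
$\frac{3449015 + 964440}{\frac{P}{\frac{1042892}{1542443} + \frac{2109233 \frac{1}{-1852808}}{-167205}} - 1393087} = \frac{3449015 + 964440}{\frac{183268}{1133101 \left(\frac{1042892}{1542443} + \frac{2109233 \frac{1}{-1852808}}{-167205}\right)} - 1393087} = \frac{4413455}{\frac{183268}{1133101 \left(1042892 \cdot \frac{1}{1542443} + 2109233 \left(- \frac{1}{1852808}\right) \left(- \frac{1}{167205}\right)\right)} - 1393087} = \frac{4413455}{\frac{183268}{1133101 \left(\frac{1042892}{1542443} - - \frac{2109233}{309798761640}\right)} - 1393087} = \frac{4413455}{\frac{183268}{1133101 \left(\frac{1042892}{1542443} + \frac{2109233}{309798761640}\right)} - 1393087} = \frac{4413455}{\frac{183268}{1133101 \cdot \frac{323089903495939099}{477846931300286520}} - 1393087} = \frac{4413455}{\frac{183268}{1133101} \cdot \frac{477846931300286520}{323089903495939099} - 1393087} = \frac{4413455}{\frac{87574051405540909947360}{366093492741152089015999} - 1393087} = \frac{4413455}{- \frac{509999997948241934690121051553}{366093492741152089015999}} = 4413455 \left(- \frac{366093492741152089015999}{509999997948241934690121051553}\right) = - \frac{1615737156005901393028105866545}{509999997948241934690121051553}$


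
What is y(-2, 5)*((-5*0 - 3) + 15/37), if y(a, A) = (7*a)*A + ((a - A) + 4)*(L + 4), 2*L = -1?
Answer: 7728/37 ≈ 208.86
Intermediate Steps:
L = -½ (L = (½)*(-1) = -½ ≈ -0.50000)
y(a, A) = 14 - 7*A/2 + 7*a/2 + 7*A*a (y(a, A) = (7*a)*A + ((a - A) + 4)*(-½ + 4) = 7*A*a + (4 + a - A)*(7/2) = 7*A*a + (14 - 7*A/2 + 7*a/2) = 14 - 7*A/2 + 7*a/2 + 7*A*a)
y(-2, 5)*((-5*0 - 3) + 15/37) = (14 - 7/2*5 + (7/2)*(-2) + 7*5*(-2))*((-5*0 - 3) + 15/37) = (14 - 35/2 - 7 - 70)*((0 - 3) + 15*(1/37)) = -161*(-3 + 15/37)/2 = -161/2*(-96/37) = 7728/37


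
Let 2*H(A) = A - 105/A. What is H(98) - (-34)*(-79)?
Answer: -73851/28 ≈ -2637.5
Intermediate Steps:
H(A) = A/2 - 105/(2*A) (H(A) = (A - 105/A)/2 = A/2 - 105/(2*A))
H(98) - (-34)*(-79) = (½)*(-105 + 98²)/98 - (-34)*(-79) = (½)*(1/98)*(-105 + 9604) - 1*2686 = (½)*(1/98)*9499 - 2686 = 1357/28 - 2686 = -73851/28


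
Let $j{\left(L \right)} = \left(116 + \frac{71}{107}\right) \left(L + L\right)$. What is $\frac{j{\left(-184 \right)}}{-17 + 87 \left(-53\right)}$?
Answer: $\frac{1148436}{123799} \approx 9.2766$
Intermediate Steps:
$j{\left(L \right)} = \frac{24966 L}{107}$ ($j{\left(L \right)} = \left(116 + 71 \cdot \frac{1}{107}\right) 2 L = \left(116 + \frac{71}{107}\right) 2 L = \frac{12483 \cdot 2 L}{107} = \frac{24966 L}{107}$)
$\frac{j{\left(-184 \right)}}{-17 + 87 \left(-53\right)} = \frac{\frac{24966}{107} \left(-184\right)}{-17 + 87 \left(-53\right)} = - \frac{4593744}{107 \left(-17 - 4611\right)} = - \frac{4593744}{107 \left(-4628\right)} = \left(- \frac{4593744}{107}\right) \left(- \frac{1}{4628}\right) = \frac{1148436}{123799}$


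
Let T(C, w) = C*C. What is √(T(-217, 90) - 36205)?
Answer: 2*√2721 ≈ 104.33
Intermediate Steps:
T(C, w) = C²
√(T(-217, 90) - 36205) = √((-217)² - 36205) = √(47089 - 36205) = √10884 = 2*√2721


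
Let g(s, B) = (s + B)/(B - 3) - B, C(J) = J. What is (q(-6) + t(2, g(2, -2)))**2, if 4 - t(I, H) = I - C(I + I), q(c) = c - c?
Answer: 36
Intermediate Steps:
g(s, B) = -B + (B + s)/(-3 + B) (g(s, B) = (B + s)/(-3 + B) - B = -B + (B + s)/(-3 + B))
q(c) = 0
t(I, H) = 4 + I (t(I, H) = 4 - (I - (I + I)) = 4 - (I - 2*I) = 4 - (-1)*I = 4 + I)
(q(-6) + t(2, g(2, -2)))**2 = (0 + (4 + 2))**2 = (0 + 6)**2 = 6**2 = 36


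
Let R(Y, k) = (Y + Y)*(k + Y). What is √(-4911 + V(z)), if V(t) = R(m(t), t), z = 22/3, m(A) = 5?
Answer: I*√43089/3 ≈ 69.193*I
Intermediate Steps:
z = 22/3 (z = 22*(⅓) = 22/3 ≈ 7.3333)
R(Y, k) = 2*Y*(Y + k) (R(Y, k) = (2*Y)*(Y + k) = 2*Y*(Y + k))
V(t) = 50 + 10*t (V(t) = 2*5*(5 + t) = 50 + 10*t)
√(-4911 + V(z)) = √(-4911 + (50 + 10*(22/3))) = √(-4911 + (50 + 220/3)) = √(-4911 + 370/3) = √(-14363/3) = I*√43089/3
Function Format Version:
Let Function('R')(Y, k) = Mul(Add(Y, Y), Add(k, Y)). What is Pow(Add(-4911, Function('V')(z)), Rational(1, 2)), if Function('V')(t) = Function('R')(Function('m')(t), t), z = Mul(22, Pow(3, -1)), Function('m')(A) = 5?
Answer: Mul(Rational(1, 3), I, Pow(43089, Rational(1, 2))) ≈ Mul(69.193, I)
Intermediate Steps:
z = Rational(22, 3) (z = Mul(22, Rational(1, 3)) = Rational(22, 3) ≈ 7.3333)
Function('R')(Y, k) = Mul(2, Y, Add(Y, k)) (Function('R')(Y, k) = Mul(Mul(2, Y), Add(Y, k)) = Mul(2, Y, Add(Y, k)))
Function('V')(t) = Add(50, Mul(10, t)) (Function('V')(t) = Mul(2, 5, Add(5, t)) = Add(50, Mul(10, t)))
Pow(Add(-4911, Function('V')(z)), Rational(1, 2)) = Pow(Add(-4911, Add(50, Mul(10, Rational(22, 3)))), Rational(1, 2)) = Pow(Add(-4911, Add(50, Rational(220, 3))), Rational(1, 2)) = Pow(Add(-4911, Rational(370, 3)), Rational(1, 2)) = Pow(Rational(-14363, 3), Rational(1, 2)) = Mul(Rational(1, 3), I, Pow(43089, Rational(1, 2)))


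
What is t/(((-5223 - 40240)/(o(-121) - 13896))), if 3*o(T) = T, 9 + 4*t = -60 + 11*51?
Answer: 1714169/45463 ≈ 37.705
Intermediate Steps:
t = 123 (t = -9/4 + (-60 + 11*51)/4 = -9/4 + (-60 + 561)/4 = -9/4 + (¼)*501 = -9/4 + 501/4 = 123)
o(T) = T/3
t/(((-5223 - 40240)/(o(-121) - 13896))) = 123/(((-5223 - 40240)/((⅓)*(-121) - 13896))) = 123/((-45463/(-121/3 - 13896))) = 123/((-45463/(-41809/3))) = 123/((-45463*(-3/41809))) = 123/(136389/41809) = 123*(41809/136389) = 1714169/45463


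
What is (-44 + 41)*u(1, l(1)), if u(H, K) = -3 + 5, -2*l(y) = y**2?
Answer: -6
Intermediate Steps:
l(y) = -y**2/2
u(H, K) = 2
(-44 + 41)*u(1, l(1)) = (-44 + 41)*2 = -3*2 = -6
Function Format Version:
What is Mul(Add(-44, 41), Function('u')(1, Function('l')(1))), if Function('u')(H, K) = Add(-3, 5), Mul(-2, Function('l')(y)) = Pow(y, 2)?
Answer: -6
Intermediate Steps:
Function('l')(y) = Mul(Rational(-1, 2), Pow(y, 2))
Function('u')(H, K) = 2
Mul(Add(-44, 41), Function('u')(1, Function('l')(1))) = Mul(Add(-44, 41), 2) = Mul(-3, 2) = -6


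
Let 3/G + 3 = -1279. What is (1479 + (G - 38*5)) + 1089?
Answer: 3048593/1282 ≈ 2378.0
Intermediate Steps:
G = -3/1282 (G = 3/(-3 - 1279) = 3/(-1282) = 3*(-1/1282) = -3/1282 ≈ -0.0023401)
(1479 + (G - 38*5)) + 1089 = (1479 + (-3/1282 - 38*5)) + 1089 = (1479 + (-3/1282 - 190)) + 1089 = (1479 - 243583/1282) + 1089 = 1652495/1282 + 1089 = 3048593/1282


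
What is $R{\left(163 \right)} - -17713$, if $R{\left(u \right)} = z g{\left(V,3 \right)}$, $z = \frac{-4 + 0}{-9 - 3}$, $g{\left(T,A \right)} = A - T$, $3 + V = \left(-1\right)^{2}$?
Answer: $\frac{53144}{3} \approx 17715.0$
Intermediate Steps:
$V = -2$ ($V = -3 + \left(-1\right)^{2} = -3 + 1 = -2$)
$z = \frac{1}{3}$ ($z = - \frac{4}{-12} = \left(-4\right) \left(- \frac{1}{12}\right) = \frac{1}{3} \approx 0.33333$)
$R{\left(u \right)} = \frac{5}{3}$ ($R{\left(u \right)} = \frac{3 - -2}{3} = \frac{3 + 2}{3} = \frac{1}{3} \cdot 5 = \frac{5}{3}$)
$R{\left(163 \right)} - -17713 = \frac{5}{3} - -17713 = \frac{5}{3} + 17713 = \frac{53144}{3}$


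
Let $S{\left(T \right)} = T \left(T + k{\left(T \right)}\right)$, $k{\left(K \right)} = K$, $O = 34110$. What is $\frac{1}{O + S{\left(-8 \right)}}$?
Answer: $\frac{1}{34238} \approx 2.9207 \cdot 10^{-5}$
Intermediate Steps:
$S{\left(T \right)} = 2 T^{2}$ ($S{\left(T \right)} = T \left(T + T\right) = T 2 T = 2 T^{2}$)
$\frac{1}{O + S{\left(-8 \right)}} = \frac{1}{34110 + 2 \left(-8\right)^{2}} = \frac{1}{34110 + 2 \cdot 64} = \frac{1}{34110 + 128} = \frac{1}{34238}$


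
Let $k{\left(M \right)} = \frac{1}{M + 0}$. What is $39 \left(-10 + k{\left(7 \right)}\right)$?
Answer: $- \frac{2691}{7} \approx -384.43$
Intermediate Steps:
$k{\left(M \right)} = \frac{1}{M}$
$39 \left(-10 + k{\left(7 \right)}\right) = 39 \left(-10 + \frac{1}{7}\right) = 39 \left(- \frac{69}{7}\right) = - \frac{2691}{7}$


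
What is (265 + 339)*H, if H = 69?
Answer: 41676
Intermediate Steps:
(265 + 339)*H = (265 + 339)*69 = 604*69 = 41676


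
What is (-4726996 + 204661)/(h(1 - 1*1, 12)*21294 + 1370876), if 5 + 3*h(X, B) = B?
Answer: -4522335/1420562 ≈ -3.1835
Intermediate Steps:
h(X, B) = -5/3 + B/3
(-4726996 + 204661)/(h(1 - 1*1, 12)*21294 + 1370876) = (-4726996 + 204661)/((-5/3 + (⅓)*12)*21294 + 1370876) = -4522335/((-5/3 + 4)*21294 + 1370876) = -4522335/((7/3)*21294 + 1370876) = -4522335/(49686 + 1370876) = -4522335/1420562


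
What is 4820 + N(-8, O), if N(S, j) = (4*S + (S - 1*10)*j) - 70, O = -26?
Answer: 5186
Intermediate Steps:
N(S, j) = -70 + 4*S + j*(-10 + S) (N(S, j) = (4*S + (S - 10)*j) - 70 = (4*S + (-10 + S)*j) - 70 = (4*S + j*(-10 + S)) - 70 = -70 + 4*S + j*(-10 + S))
4820 + N(-8, O) = 4820 + (-70 - 10*(-26) + 4*(-8) - 8*(-26)) = 4820 + (-70 + 260 - 32 + 208) = 4820 + 366 = 5186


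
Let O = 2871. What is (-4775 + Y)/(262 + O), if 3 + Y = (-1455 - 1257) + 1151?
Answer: -6339/3133 ≈ -2.0233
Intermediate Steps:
Y = -1564 (Y = -3 + ((-1455 - 1257) + 1151) = -3 + (-2712 + 1151) = -3 - 1561 = -1564)
(-4775 + Y)/(262 + O) = (-4775 - 1564)/(262 + 2871) = -6339/3133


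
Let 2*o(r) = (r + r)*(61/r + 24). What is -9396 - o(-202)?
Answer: -4609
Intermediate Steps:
o(r) = r*(24 + 61/r) (o(r) = ((r + r)*(61/r + 24))/2 = ((2*r)*(24 + 61/r))/2 = (2*r*(24 + 61/r))/2 = r*(24 + 61/r))
-9396 - o(-202) = -9396 - (61 + 24*(-202)) = -9396 - (61 - 4848) = -9396 - 1*(-4787) = -9396 + 4787 = -4609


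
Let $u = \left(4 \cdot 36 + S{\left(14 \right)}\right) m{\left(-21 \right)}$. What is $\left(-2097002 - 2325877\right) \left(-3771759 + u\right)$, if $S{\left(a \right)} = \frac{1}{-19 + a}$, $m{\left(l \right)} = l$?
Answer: $\frac{83476949420826}{5} \approx 1.6695 \cdot 10^{13}$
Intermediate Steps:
$u = - \frac{15099}{5}$ ($u = \left(4 \cdot 36 + \frac{1}{-19 + 14}\right) \left(-21\right) = \left(144 + \frac{1}{-5}\right) \left(-21\right) = \left(144 - \frac{1}{5}\right) \left(-21\right) = \frac{719}{5} \left(-21\right) = - \frac{15099}{5} \approx -3019.8$)
$\left(-2097002 - 2325877\right) \left(-3771759 + u\right) = \left(-2097002 - 2325877\right) \left(-3771759 - \frac{15099}{5}\right) = \left(-4422879\right) \left(- \frac{18873894}{5}\right) = \frac{83476949420826}{5}$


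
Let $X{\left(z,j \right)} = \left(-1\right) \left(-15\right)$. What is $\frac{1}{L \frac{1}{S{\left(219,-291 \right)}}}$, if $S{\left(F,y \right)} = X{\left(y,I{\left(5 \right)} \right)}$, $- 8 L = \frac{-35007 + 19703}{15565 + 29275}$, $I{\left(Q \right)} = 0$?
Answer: $\frac{672600}{1913} \approx 351.59$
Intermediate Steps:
$L = \frac{1913}{44840}$ ($L = - \frac{\left(-35007 + 19703\right) \frac{1}{15565 + 29275}}{8} = - \frac{\left(-15304\right) \frac{1}{44840}}{8} = \left(- \frac{1}{8}\right) \left(- \frac{1913}{5605}\right) = \frac{1913}{44840} \approx 0.042663$)
$X{\left(z,j \right)} = 15$
$S{\left(F,y \right)} = 15$
$\frac{1}{L \frac{1}{S{\left(219,-291 \right)}}} = \frac{1}{\frac{1913}{44840} \cdot \frac{1}{15}} = \frac{1}{\frac{1913}{672600}} = \frac{672600}{1913}$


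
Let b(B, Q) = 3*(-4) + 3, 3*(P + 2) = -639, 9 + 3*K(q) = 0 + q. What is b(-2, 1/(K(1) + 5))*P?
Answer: 1935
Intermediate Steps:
K(q) = -3 + q/3 (K(q) = -3 + (0 + q)/3 = -3 + q/3)
P = -215 (P = -2 + (⅓)*(-639) = -2 - 213 = -215)
b(B, Q) = -9 (b(B, Q) = -12 + 3 = -9)
b(-2, 1/(K(1) + 5))*P = -9*(-215) = 1935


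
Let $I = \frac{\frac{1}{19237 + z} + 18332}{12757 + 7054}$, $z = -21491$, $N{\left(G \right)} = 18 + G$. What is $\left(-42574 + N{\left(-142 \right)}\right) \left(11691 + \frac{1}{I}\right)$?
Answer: $- \frac{20628283248613798}{41320327} \approx -4.9923 \cdot 10^{8}$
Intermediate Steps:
$I = \frac{41320327}{44653994}$ ($I = \frac{\frac{1}{19237 - 21491} + 18332}{12757 + 7054} = \frac{\frac{1}{-2254} + 18332}{19811} = \left(- \frac{1}{2254} + 18332\right) \frac{1}{19811} = \frac{41320327}{2254} \cdot \frac{1}{19811} = \frac{41320327}{44653994} \approx 0.92534$)
$\left(-42574 + N{\left(-142 \right)}\right) \left(11691 + \frac{1}{I}\right) = \left(-42574 + \left(18 - 142\right)\right) \left(11691 + \frac{1}{\frac{41320327}{44653994}}\right) = \left(-42574 - 124\right) \left(11691 + \frac{44653994}{41320327}\right) = \left(-42698\right) \frac{483120596951}{41320327} = - \frac{20628283248613798}{41320327}$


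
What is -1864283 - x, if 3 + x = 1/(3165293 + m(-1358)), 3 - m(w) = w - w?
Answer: -5900998026881/3165296 ≈ -1.8643e+6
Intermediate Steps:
m(w) = 3 (m(w) = 3 - (w - w) = 3 - 1*0 = 3 + 0 = 3)
x = -9495887/3165296 (x = -3 + 1/(3165293 + 3) = -3 + 1/3165296 = -9495887/3165296 ≈ -3.0000)
-1864283 - x = -1864283 - 1*(-9495887/3165296) = -1864283 + 9495887/3165296 = -5900998026881/3165296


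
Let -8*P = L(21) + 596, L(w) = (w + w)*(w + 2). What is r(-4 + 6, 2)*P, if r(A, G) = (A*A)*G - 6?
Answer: -781/2 ≈ -390.50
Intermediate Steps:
L(w) = 2*w*(2 + w) (L(w) = (2*w)*(2 + w) = 2*w*(2 + w))
r(A, G) = -6 + G*A**2 (r(A, G) = A**2*G - 6 = G*A**2 - 6 = -6 + G*A**2)
P = -781/4 (P = -(2*21*(2 + 21) + 596)/8 = -(2*21*23 + 596)/8 = -(966 + 596)/8 = -1/8*1562 = -781/4 ≈ -195.25)
r(-4 + 6, 2)*P = (-6 + 2*(-4 + 6)**2)*(-781/4) = (-6 + 2*2**2)*(-781/4) = (-6 + 2*4)*(-781/4) = (-6 + 8)*(-781/4) = 2*(-781/4) = -781/2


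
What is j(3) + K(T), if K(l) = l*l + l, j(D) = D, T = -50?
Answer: 2453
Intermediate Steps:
K(l) = l + l² (K(l) = l² + l = l + l²)
j(3) + K(T) = 3 - 50*(1 - 50) = 3 - 50*(-49) = 3 + 2450 = 2453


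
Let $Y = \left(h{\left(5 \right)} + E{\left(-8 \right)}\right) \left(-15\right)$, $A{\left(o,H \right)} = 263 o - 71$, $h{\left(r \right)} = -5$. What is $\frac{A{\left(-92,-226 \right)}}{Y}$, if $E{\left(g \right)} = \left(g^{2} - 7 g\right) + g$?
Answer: $\frac{8089}{535} \approx 15.12$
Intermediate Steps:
$E{\left(g \right)} = g^{2} - 6 g$
$A{\left(o,H \right)} = -71 + 263 o$
$Y = -1605$ ($Y = \left(-5 - 8 \left(-6 - 8\right)\right) \left(-15\right) = \left(-5 - -112\right) \left(-15\right) = \left(-5 + 112\right) \left(-15\right) = 107 \left(-15\right) = -1605$)
$\frac{A{\left(-92,-226 \right)}}{Y} = \frac{-71 + 263 \left(-92\right)}{-1605} = \left(-71 - 24196\right) \left(- \frac{1}{1605}\right) = \left(-24267\right) \left(- \frac{1}{1605}\right) = \frac{8089}{535}$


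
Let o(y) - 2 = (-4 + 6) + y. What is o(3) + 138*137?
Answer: 18913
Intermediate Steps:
o(y) = 4 + y (o(y) = 2 + ((-4 + 6) + y) = 2 + (2 + y) = 4 + y)
o(3) + 138*137 = (4 + 3) + 138*137 = 7 + 18906 = 18913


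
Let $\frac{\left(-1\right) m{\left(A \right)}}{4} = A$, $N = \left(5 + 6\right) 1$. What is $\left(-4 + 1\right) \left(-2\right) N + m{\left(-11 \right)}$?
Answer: $110$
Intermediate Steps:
$N = 11$ ($N = 11 \cdot 1 = 11$)
$m{\left(A \right)} = - 4 A$
$\left(-4 + 1\right) \left(-2\right) N + m{\left(-11 \right)} = \left(-4 + 1\right) \left(-2\right) 11 - -44 = \left(-3\right) \left(-2\right) 11 + 44 = 6 \cdot 11 + 44 = 66 + 44 = 110$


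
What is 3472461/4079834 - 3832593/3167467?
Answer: -4637437603275/12922739560478 ≈ -0.35886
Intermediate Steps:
3472461/4079834 - 3832593/3167467 = -4637437603275/12922739560478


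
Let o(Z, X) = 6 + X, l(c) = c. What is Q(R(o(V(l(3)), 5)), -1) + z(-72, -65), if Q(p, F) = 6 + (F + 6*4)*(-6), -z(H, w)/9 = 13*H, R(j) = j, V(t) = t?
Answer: 8292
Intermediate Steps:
z(H, w) = -117*H
Q(p, F) = -138 - 6*F (Q(p, F) = 6 + (F + 24)*(-6) = 6 + (24 + F)*(-6) = 6 + (-144 - 6*F) = -138 - 6*F)
Q(R(o(V(l(3)), 5)), -1) + z(-72, -65) = (-138 - 6*(-1)) - 117*(-72) = (-138 + 6) + 8424 = -132 + 8424 = 8292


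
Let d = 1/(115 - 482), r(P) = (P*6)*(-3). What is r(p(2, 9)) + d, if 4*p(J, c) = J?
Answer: -3304/367 ≈ -9.0027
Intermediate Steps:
p(J, c) = J/4
r(P) = -18*P (r(P) = (6*P)*(-3) = -18*P)
d = -1/367 (d = 1/(-367) = -1/367 ≈ -0.0027248)
r(p(2, 9)) + d = -9*2/2 - 1/367 = -18*½ - 1/367 = -9 - 1/367 = -3304/367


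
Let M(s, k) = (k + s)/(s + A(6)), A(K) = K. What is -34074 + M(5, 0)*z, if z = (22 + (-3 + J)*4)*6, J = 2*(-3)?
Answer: -375234/11 ≈ -34112.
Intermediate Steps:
J = -6
M(s, k) = (k + s)/(6 + s) (M(s, k) = (k + s)/(s + 6) = (k + s)/(6 + s))
z = -84 (z = (22 + (-3 - 6)*4)*6 = (22 - 9*4)*6 = (22 - 36)*6 = -14*6 = -84)
-34074 + M(5, 0)*z = -34074 + ((0 + 5)/(6 + 5))*(-84) = -34074 + (5/11)*(-84) = -34074 - 420/11 = -375234/11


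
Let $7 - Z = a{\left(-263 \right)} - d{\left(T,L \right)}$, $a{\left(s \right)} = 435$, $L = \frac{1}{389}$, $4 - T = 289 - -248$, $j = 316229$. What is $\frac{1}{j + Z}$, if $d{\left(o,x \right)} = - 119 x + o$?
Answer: $\frac{389}{122639133} \approx 3.1719 \cdot 10^{-6}$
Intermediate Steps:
$T = -533$ ($T = 4 - \left(289 - -248\right) = 4 - \left(289 + 248\right) = 4 - 537 = -533$)
$L = \frac{1}{389} \approx 0.0025707$
$d{\left(o,x \right)} = o - 119 x$
$Z = - \frac{373948}{389}$ ($Z = 7 - \left(435 - \left(-533 - \frac{119}{389}\right)\right) = 7 - \left(435 - - \frac{207456}{389}\right) = 7 - \left(435 + \frac{207456}{389}\right) = 7 - \frac{376671}{389} = - \frac{373948}{389} \approx -961.31$)
$\frac{1}{j + Z} = \frac{1}{316229 - \frac{373948}{389}} = \frac{1}{\frac{122639133}{389}} = \frac{389}{122639133}$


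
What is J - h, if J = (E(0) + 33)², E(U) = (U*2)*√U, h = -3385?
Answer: 4474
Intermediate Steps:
E(U) = 2*U^(3/2) (E(U) = (2*U)*√U = 2*U^(3/2))
J = 1089 (J = (2*0^(3/2) + 33)² = (2*0 + 33)² = (0 + 33)² = 33² = 1089)
J - h = 1089 - 1*(-3385) = 1089 + 3385 = 4474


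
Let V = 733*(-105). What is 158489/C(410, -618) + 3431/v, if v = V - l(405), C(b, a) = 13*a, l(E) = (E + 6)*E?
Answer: -6434492839/325939380 ≈ -19.741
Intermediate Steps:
l(E) = E*(6 + E) (l(E) = (6 + E)*E = E*(6 + E))
V = -76965
v = -243420 (v = -76965 - 405*(6 + 405) = -76965 - 405*411 = -76965 - 1*166455 = -76965 - 166455 = -243420)
158489/C(410, -618) + 3431/v = 158489/((13*(-618))) + 3431/(-243420) = 158489/(-8034) + 3431*(-1/243420) = 158489*(-1/8034) - 3431/243420 = -158489/8034 - 3431/243420 = -6434492839/325939380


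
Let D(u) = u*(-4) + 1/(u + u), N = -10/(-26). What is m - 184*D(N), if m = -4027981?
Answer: -261815913/65 ≈ -4.0279e+6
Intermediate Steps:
N = 5/13 (N = -10*(-1/26) = 5/13 ≈ 0.38462)
D(u) = 1/(2*u) - 4*u (D(u) = -4*u + 1/(2*u) = 1/(2*u) - 4*u)
m - 184*D(N) = -4027981 - 184*(1/(2*(5/13)) - 4*5/13) = -4027981 - 184*((½)*(13/5) - 20/13) = -4027981 - 184*(13/10 - 20/13) = -4027981 - 184*(-31)/130 = -4027981 - 1*(-2852/65) = -4027981 + 2852/65 = -261815913/65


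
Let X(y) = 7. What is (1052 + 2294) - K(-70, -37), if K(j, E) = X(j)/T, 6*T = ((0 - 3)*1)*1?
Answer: 3360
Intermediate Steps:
T = -½ (T = (((0 - 3)*1)*1)/6 = (-3*1*1)/6 = (-3*1)/6 = (⅙)*(-3) = -½ ≈ -0.50000)
K(j, E) = -14 (K(j, E) = 7/(-½) = 7*(-2) = -14)
(1052 + 2294) - K(-70, -37) = (1052 + 2294) - 1*(-14) = 3346 + 14 = 3360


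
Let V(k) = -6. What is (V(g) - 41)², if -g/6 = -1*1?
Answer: 2209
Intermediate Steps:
g = 6 (g = -(-6) = -6*(-1) = 6)
(V(g) - 41)² = (-6 - 41)² = (-47)² = 2209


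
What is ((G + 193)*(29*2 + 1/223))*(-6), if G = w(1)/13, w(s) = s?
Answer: -14984700/223 ≈ -67196.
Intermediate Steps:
G = 1/13 ≈ 0.076923
((G + 193)*(29*2 + 1/223))*(-6) = ((1/13 + 193)*(29*2 + 1/223))*(-6) = (2510*(58 + 1/223)/13)*(-6) = ((2510/13)*(12935/223))*(-6) = (2497450/223)*(-6) = -14984700/223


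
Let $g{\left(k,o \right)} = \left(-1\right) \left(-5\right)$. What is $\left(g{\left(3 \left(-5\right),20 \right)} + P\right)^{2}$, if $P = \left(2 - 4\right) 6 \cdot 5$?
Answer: $3025$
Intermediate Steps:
$g{\left(k,o \right)} = 5$
$P = -60$ ($P = \left(2 - 4\right) 6 \cdot 5 = \left(-2\right) 6 \cdot 5 = \left(-12\right) 5 = -60$)
$\left(g{\left(3 \left(-5\right),20 \right)} + P\right)^{2} = \left(5 - 60\right)^{2} = \left(-55\right)^{2} = 3025$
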